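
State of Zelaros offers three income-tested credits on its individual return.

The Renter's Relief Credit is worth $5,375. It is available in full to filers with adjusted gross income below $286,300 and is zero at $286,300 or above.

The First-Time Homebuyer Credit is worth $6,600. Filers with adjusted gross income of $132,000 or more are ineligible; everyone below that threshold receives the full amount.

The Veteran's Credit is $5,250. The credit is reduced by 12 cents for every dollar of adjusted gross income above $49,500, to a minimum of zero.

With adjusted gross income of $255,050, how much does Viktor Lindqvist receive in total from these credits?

$5,375

Renter's Relief Credit: $255,050 is below the $286,300 cutoff, so the full $5,375 applies.
First-Time Homebuyer Credit: $255,050 meets or exceeds the $132,000 cutoff, so the credit is $0.
Veteran's Credit: 12% of the $205,550 excess over $49,500 is $24,666 ≥ base, so the credit is $0.
Total: $5,375 + $0 + $0 = $5,375.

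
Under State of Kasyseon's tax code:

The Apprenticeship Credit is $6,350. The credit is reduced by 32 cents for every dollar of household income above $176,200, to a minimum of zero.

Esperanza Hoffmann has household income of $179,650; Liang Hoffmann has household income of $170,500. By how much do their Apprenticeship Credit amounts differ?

$1,104

Esperanza ($179,650): Apprenticeship Credit: 32% of the $3,450 excess over $176,200 is $1,104; credit = $6,350 − $1,104 = $5,246.
Liang ($170,500): Apprenticeship Credit: $170,500 is at or below the $176,200 threshold, so the full $6,350 applies.
Difference: |$5,246 − $6,350| = $1,104.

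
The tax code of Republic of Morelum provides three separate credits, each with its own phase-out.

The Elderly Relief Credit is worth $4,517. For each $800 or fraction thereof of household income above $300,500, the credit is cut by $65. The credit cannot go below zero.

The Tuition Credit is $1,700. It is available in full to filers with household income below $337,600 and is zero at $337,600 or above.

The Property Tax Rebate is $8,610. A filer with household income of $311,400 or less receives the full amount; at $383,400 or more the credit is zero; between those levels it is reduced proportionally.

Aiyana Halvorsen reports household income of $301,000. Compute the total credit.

Elderly Relief Credit: income exceeds $300,500 by $500, which is 1 full-or-partial $800 increment; reduction = 1 × $65 = $65, leaving $4,452.
Tuition Credit: $301,000 is below the $337,600 cutoff, so the full $1,700 applies.
Property Tax Rebate: $301,000 is at or below the $311,400 threshold, so the full $8,610 applies.
Total: $4,452 + $1,700 + $8,610 = $14,762.

$14,762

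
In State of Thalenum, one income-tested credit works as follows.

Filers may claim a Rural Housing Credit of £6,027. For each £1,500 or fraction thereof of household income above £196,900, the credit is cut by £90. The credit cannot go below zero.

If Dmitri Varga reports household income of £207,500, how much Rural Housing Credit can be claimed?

£5,307

Rural Housing Credit: income exceeds £196,900 by £10,600, which is 8 full-or-partial £1,500 increments; reduction = 8 × £90 = £720, leaving £5,307.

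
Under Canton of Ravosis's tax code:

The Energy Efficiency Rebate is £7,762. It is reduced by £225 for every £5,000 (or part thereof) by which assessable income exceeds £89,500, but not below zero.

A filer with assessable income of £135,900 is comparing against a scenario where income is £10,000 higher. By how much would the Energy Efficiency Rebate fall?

£450

At £135,900 — income exceeds £89,500 by £46,400, which is 10 full-or-partial £5,000 increments; reduction = 10 × £225 = £2,250, leaving £5,512.
At £145,900 — income exceeds £89,500 by £56,400, which is 12 full-or-partial £5,000 increments; reduction = 12 × £225 = £2,700, leaving £5,062.
Lost: £5,512 − £5,062 = £450.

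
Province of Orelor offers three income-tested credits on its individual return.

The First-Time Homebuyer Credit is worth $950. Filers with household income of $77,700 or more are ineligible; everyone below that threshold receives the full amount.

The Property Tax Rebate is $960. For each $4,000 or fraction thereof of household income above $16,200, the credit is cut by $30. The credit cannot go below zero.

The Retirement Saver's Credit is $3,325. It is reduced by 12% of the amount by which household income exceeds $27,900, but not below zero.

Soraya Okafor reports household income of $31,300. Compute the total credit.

First-Time Homebuyer Credit: $31,300 is below the $77,700 cutoff, so the full $950 applies.
Property Tax Rebate: income exceeds $16,200 by $15,100, which is 4 full-or-partial $4,000 increments; reduction = 4 × $30 = $120, leaving $840.
Retirement Saver's Credit: 12% of the $3,400 excess over $27,900 is $408; credit = $3,325 − $408 = $2,917.
Total: $950 + $840 + $2,917 = $4,707.

$4,707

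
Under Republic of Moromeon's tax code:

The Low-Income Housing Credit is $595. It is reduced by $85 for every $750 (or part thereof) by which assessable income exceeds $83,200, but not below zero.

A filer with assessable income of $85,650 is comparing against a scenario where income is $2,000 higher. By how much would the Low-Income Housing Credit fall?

At $85,650 — income exceeds $83,200 by $2,450, which is 4 full-or-partial $750 increments; reduction = 4 × $85 = $340, leaving $255.
At $87,650 — income exceeds $83,200 by $4,450, which is 6 full-or-partial $750 increments; reduction = 6 × $85 = $510, leaving $85.
Lost: $255 − $85 = $170.

$170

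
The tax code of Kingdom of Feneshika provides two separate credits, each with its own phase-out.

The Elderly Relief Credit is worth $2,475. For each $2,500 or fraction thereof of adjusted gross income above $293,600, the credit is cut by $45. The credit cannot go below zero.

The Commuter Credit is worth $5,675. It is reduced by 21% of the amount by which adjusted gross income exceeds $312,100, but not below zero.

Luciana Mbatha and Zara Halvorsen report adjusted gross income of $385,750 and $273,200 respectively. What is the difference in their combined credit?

Luciana ($385,750): Elderly Relief Credit: income exceeds $293,600 by $92,150, which is 37 full-or-partial $2,500 increments; reduction = 37 × $45 = $1,665, leaving $810. Commuter Credit: 21% of the $73,650 excess over $312,100 is $15,466.50 ≥ base, so the credit is $0. total $810 + $0 = $810
Zara ($273,200): Elderly Relief Credit: $273,200 is at or below the $293,600 threshold, so the full $2,475 applies. Commuter Credit: $273,200 is at or below the $312,100 threshold, so the full $5,675 applies. total $2,475 + $5,675 = $8,150
Difference: |$810 − $8,150| = $7,340.

$7,340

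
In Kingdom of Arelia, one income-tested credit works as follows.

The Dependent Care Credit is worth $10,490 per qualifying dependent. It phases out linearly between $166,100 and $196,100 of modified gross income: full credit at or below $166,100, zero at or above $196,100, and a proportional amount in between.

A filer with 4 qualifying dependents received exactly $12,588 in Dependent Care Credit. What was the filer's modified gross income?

Full credit = 4 × $10,490 = $41,960.
$12,588 is 12,588/41,960 of the full $41,960, so 29,372/41,960 of the $30,000 range has been used: income = $166,100 + $30,000 × 29,372/41,960 = $187,100.

$187,100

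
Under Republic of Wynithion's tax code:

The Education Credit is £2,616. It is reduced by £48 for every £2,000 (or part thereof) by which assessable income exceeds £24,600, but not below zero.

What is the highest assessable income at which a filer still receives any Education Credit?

£132,600

After 54 increments the reduction is 54 × £48 = £2,592, leaving £24; one more increment wipes it out. Increment 54 ends at excess 54 × £2,000 = £108,000, so the highest qualifying income is £24,600 + £108,000 = £132,600.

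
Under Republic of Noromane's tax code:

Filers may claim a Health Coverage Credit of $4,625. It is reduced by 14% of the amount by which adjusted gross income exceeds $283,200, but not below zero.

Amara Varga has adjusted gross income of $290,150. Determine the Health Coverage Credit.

Health Coverage Credit: 14% of the $6,950 excess over $283,200 is $973; credit = $4,625 − $973 = $3,652.

$3,652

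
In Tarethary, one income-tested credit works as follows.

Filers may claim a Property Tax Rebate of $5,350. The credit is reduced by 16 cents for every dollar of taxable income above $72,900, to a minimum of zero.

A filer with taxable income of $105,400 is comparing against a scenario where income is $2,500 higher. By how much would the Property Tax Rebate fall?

$150

At $105,400 — 16% of the $32,500 excess over $72,900 is $5,200; credit = $5,350 − $5,200 = $150.
At $107,900 — 16% of the $35,000 excess over $72,900 is $5,600 ≥ base, so the credit is $0.
Lost: $150 − $0 = $150.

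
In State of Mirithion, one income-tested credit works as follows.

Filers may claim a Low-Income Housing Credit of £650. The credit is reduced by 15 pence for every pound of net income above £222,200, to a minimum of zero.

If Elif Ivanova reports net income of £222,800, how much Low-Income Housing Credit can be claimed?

Low-Income Housing Credit: 15% of the £600 excess over £222,200 is £90; credit = £650 − £90 = £560.

£560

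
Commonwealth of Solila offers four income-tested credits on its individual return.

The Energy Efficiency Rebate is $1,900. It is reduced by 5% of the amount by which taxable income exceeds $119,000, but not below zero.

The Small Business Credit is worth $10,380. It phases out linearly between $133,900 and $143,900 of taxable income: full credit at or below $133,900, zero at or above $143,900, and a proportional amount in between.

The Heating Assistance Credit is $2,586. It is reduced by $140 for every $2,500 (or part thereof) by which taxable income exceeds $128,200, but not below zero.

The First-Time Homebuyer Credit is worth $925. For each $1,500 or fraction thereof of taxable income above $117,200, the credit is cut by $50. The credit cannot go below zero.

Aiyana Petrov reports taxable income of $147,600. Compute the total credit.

Energy Efficiency Rebate: 5% of the $28,600 excess over $119,000 is $1,430; credit = $1,900 − $1,430 = $470.
Small Business Credit: $147,600 is at or above $143,900, so the credit is $0.
Heating Assistance Credit: income exceeds $128,200 by $19,400, which is 8 full-or-partial $2,500 increments; reduction = 8 × $140 = $1,120, leaving $1,466.
First-Time Homebuyer Credit: income exceeds $117,200 by $30,400 → 21 increments × $50 = $1,050 ≥ base, so the credit is $0.
Total: $470 + $0 + $1,466 + $0 = $1,936.

$1,936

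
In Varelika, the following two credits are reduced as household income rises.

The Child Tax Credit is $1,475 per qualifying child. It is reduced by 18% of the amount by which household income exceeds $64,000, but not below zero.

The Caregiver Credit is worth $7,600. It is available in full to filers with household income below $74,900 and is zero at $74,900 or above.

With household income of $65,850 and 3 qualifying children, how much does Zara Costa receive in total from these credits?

$11,692

Child Tax Credit: base = 3 × $1,475 = $4,425. 18% of the $1,850 excess over $64,000 is $333; credit = $4,425 − $333 = $4,092.
Caregiver Credit: $65,850 is below the $74,900 cutoff, so the full $7,600 applies.
Total: $4,092 + $7,600 = $11,692.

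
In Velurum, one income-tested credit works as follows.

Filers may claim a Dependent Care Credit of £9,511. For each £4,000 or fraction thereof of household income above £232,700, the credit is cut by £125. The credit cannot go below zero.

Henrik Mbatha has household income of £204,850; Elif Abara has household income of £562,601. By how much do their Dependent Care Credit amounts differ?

£9,511

Henrik (£204,850): Dependent Care Credit: £204,850 is at or below the £232,700 threshold, so the full £9,511 applies.
Elif (£562,601): Dependent Care Credit: income exceeds £232,700 by £329,901 → 83 increments × £125 = £10,375 ≥ base, so the credit is £0.
Difference: |£9,511 − £0| = £9,511.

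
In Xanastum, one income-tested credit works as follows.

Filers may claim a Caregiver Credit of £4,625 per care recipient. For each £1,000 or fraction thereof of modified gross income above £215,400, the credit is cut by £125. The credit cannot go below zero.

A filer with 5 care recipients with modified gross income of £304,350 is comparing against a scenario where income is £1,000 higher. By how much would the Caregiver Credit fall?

At £304,350 — base = 5 × £4,625 = £23,125. income exceeds £215,400 by £88,950, which is 89 full-or-partial £1,000 increments; reduction = 89 × £125 = £11,125, leaving £12,000.
At £305,350 — base = 5 × £4,625 = £23,125. income exceeds £215,400 by £89,950, which is 90 full-or-partial £1,000 increments; reduction = 90 × £125 = £11,250, leaving £11,875.
Lost: £12,000 − £11,875 = £125.

£125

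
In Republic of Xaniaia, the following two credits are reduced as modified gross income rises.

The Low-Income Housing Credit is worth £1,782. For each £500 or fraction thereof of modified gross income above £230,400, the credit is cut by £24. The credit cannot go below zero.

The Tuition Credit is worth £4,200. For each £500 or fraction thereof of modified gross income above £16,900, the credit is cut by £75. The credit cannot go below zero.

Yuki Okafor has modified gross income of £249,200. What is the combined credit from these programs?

£870

Low-Income Housing Credit: income exceeds £230,400 by £18,800, which is 38 full-or-partial £500 increments; reduction = 38 × £24 = £912, leaving £870.
Tuition Credit: income exceeds £16,900 by £232,300 → 465 increments × £75 = £34,875 ≥ base, so the credit is £0.
Total: £870 + £0 = £870.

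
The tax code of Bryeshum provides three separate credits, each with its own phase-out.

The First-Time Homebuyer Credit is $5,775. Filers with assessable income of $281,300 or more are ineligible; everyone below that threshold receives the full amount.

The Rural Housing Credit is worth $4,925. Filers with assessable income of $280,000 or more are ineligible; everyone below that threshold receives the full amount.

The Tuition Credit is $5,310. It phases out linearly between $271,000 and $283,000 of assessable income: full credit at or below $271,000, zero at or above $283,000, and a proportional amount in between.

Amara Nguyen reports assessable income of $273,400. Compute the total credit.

First-Time Homebuyer Credit: $273,400 is below the $281,300 cutoff, so the full $5,775 applies.
Rural Housing Credit: $273,400 is below the $280,000 cutoff, so the full $4,925 applies.
Tuition Credit: $273,400 is $2,400 into a $12,000 phase-out range, leaving 9,600/12,000 of the credit: $5,310 × 9,600/12,000 = $4,248.
Total: $5,775 + $4,925 + $4,248 = $14,948.

$14,948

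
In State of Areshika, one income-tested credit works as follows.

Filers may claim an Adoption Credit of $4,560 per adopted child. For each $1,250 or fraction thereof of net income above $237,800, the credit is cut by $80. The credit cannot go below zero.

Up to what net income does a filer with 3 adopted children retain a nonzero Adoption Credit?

$450,300

Full credit = 3 × $4,560 = $13,680.
After 170 increments the reduction is 170 × $80 = $13,600, leaving $80; one more increment wipes it out. Increment 170 ends at excess 170 × $1,250 = $212,500, so the highest qualifying income is $237,800 + $212,500 = $450,300.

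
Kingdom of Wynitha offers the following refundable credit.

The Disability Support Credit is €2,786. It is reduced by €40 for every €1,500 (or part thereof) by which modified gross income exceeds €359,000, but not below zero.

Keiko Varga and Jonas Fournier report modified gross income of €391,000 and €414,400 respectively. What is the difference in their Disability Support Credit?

Keiko (€391,000): Disability Support Credit: income exceeds €359,000 by €32,000, which is 22 full-or-partial €1,500 increments; reduction = 22 × €40 = €880, leaving €1,906.
Jonas (€414,400): Disability Support Credit: income exceeds €359,000 by €55,400, which is 37 full-or-partial €1,500 increments; reduction = 37 × €40 = €1,480, leaving €1,306.
Difference: |€1,906 − €1,306| = €600.

€600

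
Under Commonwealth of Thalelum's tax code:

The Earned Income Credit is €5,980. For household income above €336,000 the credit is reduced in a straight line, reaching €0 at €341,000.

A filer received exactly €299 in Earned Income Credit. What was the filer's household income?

€340,750

€299 is 299/5,980 of the full €5,980, so 5,681/5,980 of the €5,000 range has been used: income = €336,000 + €5,000 × 5,681/5,980 = €340,750.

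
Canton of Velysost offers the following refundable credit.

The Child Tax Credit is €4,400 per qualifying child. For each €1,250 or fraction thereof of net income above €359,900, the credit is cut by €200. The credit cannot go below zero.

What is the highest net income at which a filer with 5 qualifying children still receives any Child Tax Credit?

€496,150

Full credit = 5 × €4,400 = €22,000.
After 109 increments the reduction is 109 × €200 = €21,800, leaving €200; one more increment wipes it out. Increment 109 ends at excess 109 × €1,250 = €136,250, so the highest qualifying income is €359,900 + €136,250 = €496,150.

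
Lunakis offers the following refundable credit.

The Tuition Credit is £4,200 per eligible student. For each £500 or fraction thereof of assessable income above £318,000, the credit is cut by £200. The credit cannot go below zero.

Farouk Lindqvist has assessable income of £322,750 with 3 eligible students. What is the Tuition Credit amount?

£10,600

Tuition Credit: base = 3 × £4,200 = £12,600. income exceeds £318,000 by £4,750, which is 10 full-or-partial £500 increments; reduction = 10 × £200 = £2,000, leaving £10,600.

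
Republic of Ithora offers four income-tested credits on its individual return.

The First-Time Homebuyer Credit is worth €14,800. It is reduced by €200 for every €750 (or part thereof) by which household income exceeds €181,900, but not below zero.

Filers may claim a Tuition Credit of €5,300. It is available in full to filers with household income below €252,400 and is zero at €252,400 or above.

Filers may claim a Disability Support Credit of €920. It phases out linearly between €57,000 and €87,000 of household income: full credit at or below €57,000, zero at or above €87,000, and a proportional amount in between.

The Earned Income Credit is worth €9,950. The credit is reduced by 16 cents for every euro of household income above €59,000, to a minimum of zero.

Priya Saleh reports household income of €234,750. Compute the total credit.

First-Time Homebuyer Credit: income exceeds €181,900 by €52,850, which is 71 full-or-partial €750 increments; reduction = 71 × €200 = €14,200, leaving €600.
Tuition Credit: €234,750 is below the €252,400 cutoff, so the full €5,300 applies.
Disability Support Credit: €234,750 is at or above €87,000, so the credit is €0.
Earned Income Credit: 16% of the €175,750 excess over €59,000 is €28,120 ≥ base, so the credit is €0.
Total: €600 + €5,300 + €0 + €0 = €5,900.

€5,900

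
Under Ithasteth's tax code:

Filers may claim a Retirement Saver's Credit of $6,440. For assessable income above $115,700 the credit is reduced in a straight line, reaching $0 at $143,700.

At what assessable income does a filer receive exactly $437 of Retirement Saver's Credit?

$141,800

$437 is 437/6,440 of the full $6,440, so 6,003/6,440 of the $28,000 range has been used: income = $115,700 + $28,000 × 6,003/6,440 = $141,800.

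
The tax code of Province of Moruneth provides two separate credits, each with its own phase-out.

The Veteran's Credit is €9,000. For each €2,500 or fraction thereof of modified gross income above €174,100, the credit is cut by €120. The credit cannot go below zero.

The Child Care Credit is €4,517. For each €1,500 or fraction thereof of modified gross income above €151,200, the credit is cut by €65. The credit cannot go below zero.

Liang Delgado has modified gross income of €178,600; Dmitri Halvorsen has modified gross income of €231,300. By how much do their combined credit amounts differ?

Liang (€178,600): Veteran's Credit: income exceeds €174,100 by €4,500, which is 2 full-or-partial €2,500 increments; reduction = 2 × €120 = €240, leaving €8,760. Child Care Credit: income exceeds €151,200 by €27,400, which is 19 full-or-partial €1,500 increments; reduction = 19 × €65 = €1,235, leaving €3,282. total €8,760 + €3,282 = €12,042
Dmitri (€231,300): Veteran's Credit: income exceeds €174,100 by €57,200, which is 23 full-or-partial €2,500 increments; reduction = 23 × €120 = €2,760, leaving €6,240. Child Care Credit: income exceeds €151,200 by €80,100, which is 54 full-or-partial €1,500 increments; reduction = 54 × €65 = €3,510, leaving €1,007. total €6,240 + €1,007 = €7,247
Difference: |€12,042 − €7,247| = €4,795.

€4,795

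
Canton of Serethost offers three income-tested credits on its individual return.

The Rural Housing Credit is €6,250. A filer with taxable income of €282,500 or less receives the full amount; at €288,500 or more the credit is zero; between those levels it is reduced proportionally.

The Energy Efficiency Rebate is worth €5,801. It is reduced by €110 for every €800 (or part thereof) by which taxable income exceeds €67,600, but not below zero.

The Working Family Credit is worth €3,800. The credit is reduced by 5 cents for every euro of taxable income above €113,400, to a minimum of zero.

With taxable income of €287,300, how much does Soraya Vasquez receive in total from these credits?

Rural Housing Credit: €287,300 is €4,800 into a €6,000 phase-out range, leaving 1,200/6,000 of the credit: €6,250 × 1,200/6,000 = €1,250.
Energy Efficiency Rebate: income exceeds €67,600 by €219,700 → 275 increments × €110 = €30,250 ≥ base, so the credit is €0.
Working Family Credit: 5% of the €173,900 excess over €113,400 is €8,695 ≥ base, so the credit is €0.
Total: €1,250 + €0 + €0 = €1,250.

€1,250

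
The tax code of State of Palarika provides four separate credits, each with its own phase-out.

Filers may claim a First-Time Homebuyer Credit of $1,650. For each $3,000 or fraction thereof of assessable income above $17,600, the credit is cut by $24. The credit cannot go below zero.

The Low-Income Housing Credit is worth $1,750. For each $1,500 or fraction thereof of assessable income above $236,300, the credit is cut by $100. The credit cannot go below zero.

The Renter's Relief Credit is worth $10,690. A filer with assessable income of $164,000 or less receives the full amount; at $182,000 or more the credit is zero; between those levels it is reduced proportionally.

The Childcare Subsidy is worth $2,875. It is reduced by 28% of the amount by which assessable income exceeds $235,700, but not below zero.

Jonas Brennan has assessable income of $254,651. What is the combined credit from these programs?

$450

First-Time Homebuyer Credit: income exceeds $17,600 by $237,051 → 80 increments × $24 = $1,920 ≥ base, so the credit is $0.
Low-Income Housing Credit: income exceeds $236,300 by $18,351, which is 13 full-or-partial $1,500 increments; reduction = 13 × $100 = $1,300, leaving $450.
Renter's Relief Credit: $254,651 is at or above $182,000, so the credit is $0.
Childcare Subsidy: 28% of the $18,951 excess over $235,700 is $5,306.28 ≥ base, so the credit is $0.
Total: $0 + $450 + $0 + $0 = $450.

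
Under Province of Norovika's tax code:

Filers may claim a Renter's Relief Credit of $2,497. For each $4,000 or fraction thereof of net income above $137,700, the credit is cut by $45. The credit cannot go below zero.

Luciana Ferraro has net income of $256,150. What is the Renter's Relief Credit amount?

$1,147

Renter's Relief Credit: income exceeds $137,700 by $118,450, which is 30 full-or-partial $4,000 increments; reduction = 30 × $45 = $1,350, leaving $1,147.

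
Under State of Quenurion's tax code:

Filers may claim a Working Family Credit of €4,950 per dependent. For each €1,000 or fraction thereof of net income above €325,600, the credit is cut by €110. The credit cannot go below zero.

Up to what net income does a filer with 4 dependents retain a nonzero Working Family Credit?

€504,600

Full credit = 4 × €4,950 = €19,800.
After 179 increments the reduction is 179 × €110 = €19,690, leaving €110; one more increment wipes it out. Increment 179 ends at excess 179 × €1,000 = €179,000, so the highest qualifying income is €325,600 + €179,000 = €504,600.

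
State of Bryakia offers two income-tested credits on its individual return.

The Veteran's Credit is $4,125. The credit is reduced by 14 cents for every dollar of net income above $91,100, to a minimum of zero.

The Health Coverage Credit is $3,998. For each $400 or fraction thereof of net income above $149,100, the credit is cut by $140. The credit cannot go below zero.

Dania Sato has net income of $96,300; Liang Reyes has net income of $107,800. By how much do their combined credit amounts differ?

$1,610

Dania ($96,300): Veteran's Credit: 14% of the $5,200 excess over $91,100 is $728; credit = $4,125 − $728 = $3,397. Health Coverage Credit: $96,300 is at or below the $149,100 threshold, so the full $3,998 applies. total $3,397 + $3,998 = $7,395
Liang ($107,800): Veteran's Credit: 14% of the $16,700 excess over $91,100 is $2,338; credit = $4,125 − $2,338 = $1,787. Health Coverage Credit: $107,800 is at or below the $149,100 threshold, so the full $3,998 applies. total $1,787 + $3,998 = $5,785
Difference: |$7,395 − $5,785| = $1,610.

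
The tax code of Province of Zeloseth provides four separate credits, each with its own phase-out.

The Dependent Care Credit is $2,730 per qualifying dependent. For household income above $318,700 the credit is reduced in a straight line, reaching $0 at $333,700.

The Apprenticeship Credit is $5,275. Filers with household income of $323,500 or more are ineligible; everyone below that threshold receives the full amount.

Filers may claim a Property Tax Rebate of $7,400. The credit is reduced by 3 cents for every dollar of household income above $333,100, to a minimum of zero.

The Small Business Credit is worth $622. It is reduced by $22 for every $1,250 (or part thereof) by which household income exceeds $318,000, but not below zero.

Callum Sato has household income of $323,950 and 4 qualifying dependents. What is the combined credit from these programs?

Dependent Care Credit: base = 4 × $2,730 = $10,920. $323,950 is $5,250 into a $15,000 phase-out range, leaving 9,750/15,000 of the credit: $10,920 × 9,750/15,000 = $7,098.
Apprenticeship Credit: $323,950 meets or exceeds the $323,500 cutoff, so the credit is $0.
Property Tax Rebate: $323,950 is at or below the $333,100 threshold, so the full $7,400 applies.
Small Business Credit: income exceeds $318,000 by $5,950, which is 5 full-or-partial $1,250 increments; reduction = 5 × $22 = $110, leaving $512.
Total: $7,098 + $0 + $7,400 + $512 = $15,010.

$15,010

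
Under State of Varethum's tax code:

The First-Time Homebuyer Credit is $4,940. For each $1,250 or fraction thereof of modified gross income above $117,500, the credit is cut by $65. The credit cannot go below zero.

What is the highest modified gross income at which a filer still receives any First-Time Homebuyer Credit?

$211,250

After 75 increments the reduction is 75 × $65 = $4,875, leaving $65; one more increment wipes it out. Increment 75 ends at excess 75 × $1,250 = $93,750, so the highest qualifying income is $117,500 + $93,750 = $211,250.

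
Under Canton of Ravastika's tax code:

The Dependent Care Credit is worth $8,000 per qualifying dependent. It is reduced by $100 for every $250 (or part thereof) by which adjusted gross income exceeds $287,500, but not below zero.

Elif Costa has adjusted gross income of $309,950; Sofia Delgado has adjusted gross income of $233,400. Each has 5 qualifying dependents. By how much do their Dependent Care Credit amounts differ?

$9,000

Elif ($309,950): Dependent Care Credit: base = 5 × $8,000 = $40,000. income exceeds $287,500 by $22,450, which is 90 full-or-partial $250 increments; reduction = 90 × $100 = $9,000, leaving $31,000.
Sofia ($233,400): Dependent Care Credit: base = 5 × $8,000 = $40,000. $233,400 is at or below the $287,500 threshold, so the full $40,000 applies.
Difference: |$31,000 − $40,000| = $9,000.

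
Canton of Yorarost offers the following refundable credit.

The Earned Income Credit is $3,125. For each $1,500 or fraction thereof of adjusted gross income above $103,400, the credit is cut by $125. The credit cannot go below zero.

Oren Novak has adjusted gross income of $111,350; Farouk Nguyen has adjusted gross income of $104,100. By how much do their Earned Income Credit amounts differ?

$625

Oren ($111,350): Earned Income Credit: income exceeds $103,400 by $7,950, which is 6 full-or-partial $1,500 increments; reduction = 6 × $125 = $750, leaving $2,375.
Farouk ($104,100): Earned Income Credit: income exceeds $103,400 by $700, which is 1 full-or-partial $1,500 increment; reduction = 1 × $125 = $125, leaving $3,000.
Difference: |$2,375 − $3,000| = $625.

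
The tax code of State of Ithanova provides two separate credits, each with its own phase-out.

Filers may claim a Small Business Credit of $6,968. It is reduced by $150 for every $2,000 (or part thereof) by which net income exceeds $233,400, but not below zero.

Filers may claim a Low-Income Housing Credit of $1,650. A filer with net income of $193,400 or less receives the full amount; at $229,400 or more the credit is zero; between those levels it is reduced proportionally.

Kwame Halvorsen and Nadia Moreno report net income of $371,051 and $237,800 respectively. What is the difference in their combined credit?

Kwame ($371,051): Small Business Credit: income exceeds $233,400 by $137,651 → 69 increments × $150 = $10,350 ≥ base, so the credit is $0. Low-Income Housing Credit: $371,051 is at or above $229,400, so the credit is $0. total $0 + $0 = $0
Nadia ($237,800): Small Business Credit: income exceeds $233,400 by $4,400, which is 3 full-or-partial $2,000 increments; reduction = 3 × $150 = $450, leaving $6,518. Low-Income Housing Credit: $237,800 is at or above $229,400, so the credit is $0. total $6,518 + $0 = $6,518
Difference: |$0 − $6,518| = $6,518.

$6,518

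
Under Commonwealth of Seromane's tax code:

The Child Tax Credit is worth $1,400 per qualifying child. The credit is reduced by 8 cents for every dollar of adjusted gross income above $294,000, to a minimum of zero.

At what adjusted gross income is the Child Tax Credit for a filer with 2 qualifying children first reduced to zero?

Full credit = 2 × $1,400 = $2,800.
The credit falls by 8% of each dollar above $294,000, so it reaches zero when the excess is $2,800 / 8% = $35,000: income = $294,000 + $35,000 = $329,000.

$329,000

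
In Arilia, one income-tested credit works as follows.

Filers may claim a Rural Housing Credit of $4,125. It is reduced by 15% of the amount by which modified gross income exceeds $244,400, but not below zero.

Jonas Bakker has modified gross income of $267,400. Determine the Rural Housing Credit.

$675

Rural Housing Credit: 15% of the $23,000 excess over $244,400 is $3,450; credit = $4,125 − $3,450 = $675.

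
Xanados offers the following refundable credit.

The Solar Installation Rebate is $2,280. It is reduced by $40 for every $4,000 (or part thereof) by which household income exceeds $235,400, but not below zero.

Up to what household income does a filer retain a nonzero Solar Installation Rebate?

$459,400

After 56 increments the reduction is 56 × $40 = $2,240, leaving $40; one more increment wipes it out. Increment 56 ends at excess 56 × $4,000 = $224,000, so the highest qualifying income is $235,400 + $224,000 = $459,400.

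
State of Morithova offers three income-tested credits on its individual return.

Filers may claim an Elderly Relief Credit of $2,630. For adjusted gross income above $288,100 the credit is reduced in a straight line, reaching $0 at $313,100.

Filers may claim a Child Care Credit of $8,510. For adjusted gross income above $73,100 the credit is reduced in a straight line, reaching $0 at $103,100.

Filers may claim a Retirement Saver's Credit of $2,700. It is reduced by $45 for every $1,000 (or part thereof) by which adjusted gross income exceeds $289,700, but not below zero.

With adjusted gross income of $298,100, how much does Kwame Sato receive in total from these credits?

$3,873

Elderly Relief Credit: $298,100 is $10,000 into a $25,000 phase-out range, leaving 15,000/25,000 of the credit: $2,630 × 15,000/25,000 = $1,578.
Child Care Credit: $298,100 is at or above $103,100, so the credit is $0.
Retirement Saver's Credit: income exceeds $289,700 by $8,400, which is 9 full-or-partial $1,000 increments; reduction = 9 × $45 = $405, leaving $2,295.
Total: $1,578 + $0 + $2,295 = $3,873.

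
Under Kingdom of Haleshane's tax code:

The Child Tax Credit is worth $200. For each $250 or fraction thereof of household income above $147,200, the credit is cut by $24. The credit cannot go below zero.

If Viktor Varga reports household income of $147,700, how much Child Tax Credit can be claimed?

Child Tax Credit: income exceeds $147,200 by $500, which is 2 full-or-partial $250 increments; reduction = 2 × $24 = $48, leaving $152.

$152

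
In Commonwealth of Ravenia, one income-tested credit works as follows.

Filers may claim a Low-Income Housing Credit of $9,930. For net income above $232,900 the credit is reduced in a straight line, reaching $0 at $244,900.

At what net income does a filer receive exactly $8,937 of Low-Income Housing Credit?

$8,937 is 8,937/9,930 of the full $9,930, so 993/9,930 of the $12,000 range has been used: income = $232,900 + $12,000 × 993/9,930 = $234,100.

$234,100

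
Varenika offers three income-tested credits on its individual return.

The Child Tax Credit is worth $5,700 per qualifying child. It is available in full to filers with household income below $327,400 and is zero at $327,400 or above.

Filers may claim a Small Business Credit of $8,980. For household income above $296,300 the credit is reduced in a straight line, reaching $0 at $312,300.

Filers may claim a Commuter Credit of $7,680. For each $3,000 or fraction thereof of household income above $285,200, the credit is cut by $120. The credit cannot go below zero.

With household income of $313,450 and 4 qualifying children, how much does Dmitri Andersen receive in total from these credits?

$29,280

Child Tax Credit: base = 4 × $5,700 = $22,800. $313,450 is below the $327,400 cutoff, so the full $22,800 applies.
Small Business Credit: $313,450 is at or above $312,300, so the credit is $0.
Commuter Credit: income exceeds $285,200 by $28,250, which is 10 full-or-partial $3,000 increments; reduction = 10 × $120 = $1,200, leaving $6,480.
Total: $22,800 + $0 + $6,480 = $29,280.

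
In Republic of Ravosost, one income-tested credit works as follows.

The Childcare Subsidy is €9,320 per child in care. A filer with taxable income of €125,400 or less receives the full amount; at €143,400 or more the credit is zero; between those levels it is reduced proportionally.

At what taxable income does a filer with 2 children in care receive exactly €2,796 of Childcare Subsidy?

€140,700

Full credit = 2 × €9,320 = €18,640.
€2,796 is 2,796/18,640 of the full €18,640, so 15,844/18,640 of the €18,000 range has been used: income = €125,400 + €18,000 × 15,844/18,640 = €140,700.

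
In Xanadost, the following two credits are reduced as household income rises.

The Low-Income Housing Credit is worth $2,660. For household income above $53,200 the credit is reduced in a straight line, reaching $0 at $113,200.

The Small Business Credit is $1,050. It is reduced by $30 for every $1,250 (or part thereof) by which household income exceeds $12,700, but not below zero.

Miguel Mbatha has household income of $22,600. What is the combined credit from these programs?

$3,470

Low-Income Housing Credit: $22,600 is at or below the $53,200 threshold, so the full $2,660 applies.
Small Business Credit: income exceeds $12,700 by $9,900, which is 8 full-or-partial $1,250 increments; reduction = 8 × $30 = $240, leaving $810.
Total: $2,660 + $810 = $3,470.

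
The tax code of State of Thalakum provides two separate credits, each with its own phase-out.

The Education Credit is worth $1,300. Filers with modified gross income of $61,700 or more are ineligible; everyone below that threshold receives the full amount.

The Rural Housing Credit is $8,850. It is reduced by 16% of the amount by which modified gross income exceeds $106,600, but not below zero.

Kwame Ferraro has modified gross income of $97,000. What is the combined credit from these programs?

$8,850

Education Credit: $97,000 meets or exceeds the $61,700 cutoff, so the credit is $0.
Rural Housing Credit: $97,000 is at or below the $106,600 threshold, so the full $8,850 applies.
Total: $0 + $8,850 = $8,850.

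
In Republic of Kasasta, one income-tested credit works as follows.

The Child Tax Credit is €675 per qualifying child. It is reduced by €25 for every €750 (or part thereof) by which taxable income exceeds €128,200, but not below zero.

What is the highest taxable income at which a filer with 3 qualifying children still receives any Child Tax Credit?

€188,200

Full credit = 3 × €675 = €2,025.
After 80 increments the reduction is 80 × €25 = €2,000, leaving €25; one more increment wipes it out. Increment 80 ends at excess 80 × €750 = €60,000, so the highest qualifying income is €128,200 + €60,000 = €188,200.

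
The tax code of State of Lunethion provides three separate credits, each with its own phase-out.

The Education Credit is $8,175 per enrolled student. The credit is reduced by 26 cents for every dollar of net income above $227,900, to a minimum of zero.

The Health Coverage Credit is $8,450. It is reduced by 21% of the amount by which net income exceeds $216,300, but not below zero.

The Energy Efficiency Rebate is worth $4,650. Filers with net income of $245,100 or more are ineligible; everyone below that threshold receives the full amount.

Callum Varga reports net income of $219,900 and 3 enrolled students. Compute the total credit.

$36,869

Education Credit: base = 3 × $8,175 = $24,525. $219,900 is at or below the $227,900 threshold, so the full $24,525 applies.
Health Coverage Credit: 21% of the $3,600 excess over $216,300 is $756; credit = $8,450 − $756 = $7,694.
Energy Efficiency Rebate: $219,900 is below the $245,100 cutoff, so the full $4,650 applies.
Total: $24,525 + $7,694 + $4,650 = $36,869.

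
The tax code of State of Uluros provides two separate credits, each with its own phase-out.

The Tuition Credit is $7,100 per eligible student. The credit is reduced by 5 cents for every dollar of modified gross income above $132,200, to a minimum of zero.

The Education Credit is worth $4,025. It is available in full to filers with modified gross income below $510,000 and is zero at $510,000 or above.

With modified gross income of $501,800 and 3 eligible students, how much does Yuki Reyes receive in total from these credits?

$6,845

Tuition Credit: base = 3 × $7,100 = $21,300. 5% of the $369,600 excess over $132,200 is $18,480; credit = $21,300 − $18,480 = $2,820.
Education Credit: $501,800 is below the $510,000 cutoff, so the full $4,025 applies.
Total: $2,820 + $4,025 = $6,845.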